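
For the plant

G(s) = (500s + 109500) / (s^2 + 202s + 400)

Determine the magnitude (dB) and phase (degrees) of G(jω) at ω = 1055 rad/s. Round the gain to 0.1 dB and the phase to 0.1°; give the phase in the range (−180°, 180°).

-6.5 dB, -90.9°

Substitute s = j1055:
Numerator: 500(j1055) + 109500 = 109500 + j527500
Denominator: (j1055)^2 + 202(j1055) + 400 = -1112625 + j213110
|N| = √(109500² + 527500²) ≈ 5.3875e+05, ∠N ≈ 78.27°
|D| = √(1112625² + 213110²) ≈ 1.1329e+06, ∠D ≈ 169.16°
|G| = 5.3875e+05 / 1.1329e+06 ≈ 0.47555
Gain = 20 log₁₀(0.47555) ≈ -6.46 dB
∠G = 78.27° − 169.16° = -90.89°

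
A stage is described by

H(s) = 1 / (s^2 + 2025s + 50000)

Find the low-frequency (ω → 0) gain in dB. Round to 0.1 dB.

-94.0 dB

H(0) = 1 / 50000 = 2e-05
20 log₁₀(2e-05) ≈ -93.98 dB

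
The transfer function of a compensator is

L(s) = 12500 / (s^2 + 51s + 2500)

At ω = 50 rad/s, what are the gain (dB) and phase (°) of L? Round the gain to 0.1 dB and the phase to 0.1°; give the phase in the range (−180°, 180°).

At s = jω = j50:
quadratic: (j50)² + 51·j50 + 2500 = 0 + j2550 → |·| ≈ 2550, ∠ ≈ 90.00°
|L| = 12500 / 2550 ≈ 4.902
Gain = 20 log₁₀(4.902) ≈ 13.81 dB
∠L = 0.00° − 90.00° = -90.00°

13.8 dB, -90.0°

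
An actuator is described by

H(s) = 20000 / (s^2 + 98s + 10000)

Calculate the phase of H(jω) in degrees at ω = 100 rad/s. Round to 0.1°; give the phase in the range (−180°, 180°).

-90.0°

At s = jω = j100:
quadratic: (j100)² + 98·j100 + 10000 = 0 + j9800 → |·| ≈ 9800, ∠ ≈ 90.00°
∠H = 0.00° − 90.00° = -90.00°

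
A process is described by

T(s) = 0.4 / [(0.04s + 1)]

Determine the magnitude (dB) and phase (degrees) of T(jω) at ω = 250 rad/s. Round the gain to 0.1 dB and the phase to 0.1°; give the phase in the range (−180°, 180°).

-28.0 dB, -84.3°

At ω = 250 rad/s:
pole (1 + j250·0.04) = 1 + j10 → |·| ≈ 10.05, ∠ ≈ 84.29°
|T| = 0.4 · 1 / (10.05) ≈ 0.039801
Gain = 20 log₁₀(0.039801) ≈ -28.00 dB
∠T = (0°) − (84.29°) = -84.29°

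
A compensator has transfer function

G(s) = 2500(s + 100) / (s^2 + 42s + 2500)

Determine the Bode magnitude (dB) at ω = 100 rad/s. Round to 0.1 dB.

At s = jω = j100:
zero (s+100): 100 + j100 → |·| = √(100²+100²) = √20000 ≈ 141.42, ∠ = arctan(100/100) ≈ 45.00°
quadratic: (j100)² + 42·j100 + 2500 = -7500 + j4200 → |·| ≈ 8595.9, ∠ ≈ 150.75°
|G| = 2500 · 141.42 / 8595.9 ≈ 41.13
Gain = 20 log₁₀(41.13) ≈ 32.28 dB

32.3 dB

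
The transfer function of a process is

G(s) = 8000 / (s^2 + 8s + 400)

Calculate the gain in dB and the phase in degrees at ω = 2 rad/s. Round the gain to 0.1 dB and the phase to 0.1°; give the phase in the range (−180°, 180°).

26.1 dB, -2.3°

At s = jω = j2:
quadratic: (j2)² + 8·j2 + 400 = 396 + j16 → |·| ≈ 396.32, ∠ ≈ 2.31°
|G| = 8000 / 396.32 ≈ 20.186
Gain = 20 log₁₀(20.186) ≈ 26.10 dB
∠G = 0.00° − 2.31° = -2.31°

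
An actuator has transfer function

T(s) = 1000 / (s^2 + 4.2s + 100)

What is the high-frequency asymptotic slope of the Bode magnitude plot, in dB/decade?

Each pole contributes −20 dB/decade at high frequency; each zero contributes +20 dB/decade.
Net: 0 zero(s) − 2 pole(s) → -40 dB/decade.

-40 dB/decade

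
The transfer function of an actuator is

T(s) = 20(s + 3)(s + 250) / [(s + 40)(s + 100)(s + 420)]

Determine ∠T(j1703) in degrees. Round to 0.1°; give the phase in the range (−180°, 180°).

-79.9°

At s = jω = j1703:
zero (s+3): 3 + j1703 → |·| = √(3²+1703²) = √2900218 ≈ 1703, ∠ = arctan(1703/3) ≈ 89.90°
zero (s+250): 250 + j1703 → |·| = √(250²+1703²) = √2962709 ≈ 1721.3, ∠ = arctan(1703/250) ≈ 81.65°
pole (s+40): 40 + j1703 → |·| = √(40²+1703²) = √2901809 ≈ 1703.5, ∠ = arctan(1703/40) ≈ 88.65°
pole (s+100): 100 + j1703 → |·| = √(100²+1703²) = √2910209 ≈ 1705.9, ∠ = arctan(1703/100) ≈ 86.64°
pole (s+420): 420 + j1703 → |·| = √(420²+1703²) = √3076609 ≈ 1754, ∠ = arctan(1703/420) ≈ 76.15°
∠T = 171.55° − 251.44° = -79.89°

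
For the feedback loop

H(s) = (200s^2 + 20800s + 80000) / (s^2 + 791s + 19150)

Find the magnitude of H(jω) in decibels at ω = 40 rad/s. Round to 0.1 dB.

27.6 dB

Substitute s = j40:
Numerator: 200(j40)^2 + 20800(j40) + 80000 = -240000 + j832000
Denominator: (j40)^2 + 791(j40) + 19150 = 17550 + j31640
|N| = √(240000² + 832000²) ≈ 8.6592e+05, ∠N ≈ 106.09°
|D| = √(17550² + 31640²) ≈ 36181, ∠D ≈ 60.98°
|H| = 8.6592e+05 / 36181 ≈ 23.933
Gain = 20 log₁₀(23.933) ≈ 27.58 dB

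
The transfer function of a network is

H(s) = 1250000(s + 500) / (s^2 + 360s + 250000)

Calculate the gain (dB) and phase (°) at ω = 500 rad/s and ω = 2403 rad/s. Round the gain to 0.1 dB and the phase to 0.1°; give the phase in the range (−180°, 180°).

ω = 500: 73.8 dB, -45.0°; ω = 2403: 54.8 dB, -92.9°

At s = jω = j500:
zero (s+500): 500 + j500 → |·| = √(500²+500²) = √500000 ≈ 707.11, ∠ = arctan(500/500) ≈ 45.00°
quadratic: (j500)² + 360·j500 + 250000 = 0 + j180000 → |·| ≈ 1.8e+05, ∠ ≈ 90.00°
|H| = 1250000 · 707.11 / 1.8e+05 ≈ 4910.5
Gain = 20 log₁₀(4910.5) ≈ 73.82 dB
∠H = 45.00° − 90.00° = -45.00°

At s = jω = j2403:
zero (s+500): 500 + j2403 → |·| = √(500²+2403²) = √6024409 ≈ 2454.5, ∠ = arctan(2403/500) ≈ 78.25°
quadratic: (j2403)² + 360·j2403 + 250000 = -5524409 + j865080 → |·| ≈ 5.5917e+06, ∠ ≈ 171.10°
|H| = 1250000 · 2454.5 / 5.5917e+06 ≈ 548.69
Gain = 20 log₁₀(548.69) ≈ 54.79 dB
∠H = 78.25° − 171.10° = -92.85°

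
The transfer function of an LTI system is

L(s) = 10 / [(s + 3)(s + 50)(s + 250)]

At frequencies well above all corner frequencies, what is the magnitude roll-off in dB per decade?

-60 dB/decade

Each pole contributes −20 dB/decade at high frequency; each zero contributes +20 dB/decade.
Net: 0 zero(s) − 3 pole(s) → -60 dB/decade.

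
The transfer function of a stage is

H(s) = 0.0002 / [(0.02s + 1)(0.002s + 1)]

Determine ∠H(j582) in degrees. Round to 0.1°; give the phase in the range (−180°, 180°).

-134.4°

At ω = 582 rad/s:
pole (1 + j582·0.02) = 1 + j11.64 → |·| ≈ 11.683, ∠ ≈ 85.09°
pole (1 + j582·0.002) = 1 + j1.164 → |·| ≈ 1.5346, ∠ ≈ 49.33°
∠H = (0°) − (85.09° + 49.33°) = -134.42°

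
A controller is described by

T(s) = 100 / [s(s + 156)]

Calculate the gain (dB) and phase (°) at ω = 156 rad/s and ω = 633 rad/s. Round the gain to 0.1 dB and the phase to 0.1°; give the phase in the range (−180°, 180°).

At s = jω = j156:
pole (s+156): 156 + j156 → |·| = √(156²+156²) = √48672 ≈ 220.62, ∠ = arctan(156/156) ≈ 45.00°
pole at origin: |s| = 156, ∠ = 90.00° (in denominator)
|T| = 100 / 34417 ≈ 0.0029055
Gain = 20 log₁₀(0.0029055) ≈ -50.74 dB
∠T = 0.00° − 135.00° = -135.00°

At s = jω = j633:
pole (s+156): 156 + j633 → |·| = √(156²+633²) = √425025 ≈ 651.94, ∠ = arctan(633/156) ≈ 76.16°
pole at origin: |s| = 633, ∠ = 90.00° (in denominator)
|T| = 100 / 4.1268e+05 ≈ 0.00024232
Gain = 20 log₁₀(0.00024232) ≈ -72.31 dB
∠T = 0.00° − 166.16° = -166.16°

ω = 156: -50.7 dB, -135.0°; ω = 633: -72.3 dB, -166.2°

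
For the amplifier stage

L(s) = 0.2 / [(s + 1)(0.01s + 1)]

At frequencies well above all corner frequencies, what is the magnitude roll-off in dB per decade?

Each pole contributes −20 dB/decade at high frequency; each zero contributes +20 dB/decade.
Net: 0 zero(s) − 2 pole(s) → -40 dB/decade.

-40 dB/decade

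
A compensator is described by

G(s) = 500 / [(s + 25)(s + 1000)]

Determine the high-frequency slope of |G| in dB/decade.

-40 dB/decade

Each pole contributes −20 dB/decade at high frequency; each zero contributes +20 dB/decade.
Net: 0 zero(s) − 2 pole(s) → -40 dB/decade.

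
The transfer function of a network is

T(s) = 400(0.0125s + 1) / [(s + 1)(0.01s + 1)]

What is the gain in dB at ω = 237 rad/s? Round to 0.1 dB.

At ω = 237 rad/s:
zero (1 + j237·0.0125) = 1 + j2.9625 → |·| ≈ 3.1267, ∠ ≈ 71.35°
pole (1 + j237·1) = 1 + j237 → |·| ≈ 237, ∠ ≈ 89.76°
pole (1 + j237·0.01) = 1 + j2.37 → |·| ≈ 2.5723, ∠ ≈ 67.12°
|T| = 400 · 3.1267 / (237 · 2.5723) ≈ 2.0515
Gain = 20 log₁₀(2.0515) ≈ 6.24 dB

6.2 dB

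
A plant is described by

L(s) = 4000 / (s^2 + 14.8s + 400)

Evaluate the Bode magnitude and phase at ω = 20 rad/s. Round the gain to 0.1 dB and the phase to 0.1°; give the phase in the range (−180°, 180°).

At s = jω = j20:
quadratic: (j20)² + 14.8·j20 + 400 = 0 + j296 → |·| ≈ 296, ∠ ≈ 90.00°
|L| = 4000 / 296 ≈ 13.514
Gain = 20 log₁₀(13.514) ≈ 22.62 dB
∠L = 0.00° − 90.00° = -90.00°

22.6 dB, -90.0°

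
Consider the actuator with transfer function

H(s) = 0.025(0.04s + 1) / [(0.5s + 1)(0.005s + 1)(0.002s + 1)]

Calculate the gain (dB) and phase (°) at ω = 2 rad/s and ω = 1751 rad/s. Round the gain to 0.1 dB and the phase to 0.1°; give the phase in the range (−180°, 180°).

ω = 2: -35.0 dB, -41.2°; ω = 1751: -84.1 dB, -158.3°

At ω = 2 rad/s:
zero (1 + j2·0.04) = 1 + j0.08 → |·| ≈ 1.0032, ∠ ≈ 4.57°
pole (1 + j2·0.5) = 1 + j1 → |·| ≈ 1.4142, ∠ ≈ 45.00°
pole (1 + j2·0.005) = 1 + j0.01 → |·| ≈ 1, ∠ ≈ 0.57°
pole (1 + j2·0.002) = 1 + j0.004 → |·| ≈ 1, ∠ ≈ 0.23°
|H| = 0.025 · 1.0032 / (1.4142 · 1 · 1) ≈ 0.017734
Gain = 20 log₁₀(0.017734) ≈ -35.02 dB
∠H = (4.57°) − (45.00° + 0.57° + 0.23°) = -41.23°

At ω = 1751 rad/s:
zero (1 + j1751·0.04) = 1 + j70.04 → |·| ≈ 70.047, ∠ ≈ 89.18°
pole (1 + j1751·0.5) = 1 + j875.5 → |·| ≈ 875.5, ∠ ≈ 89.93°
pole (1 + j1751·0.005) = 1 + j8.755 → |·| ≈ 8.8119, ∠ ≈ 83.48°
pole (1 + j1751·0.002) = 1 + j3.502 → |·| ≈ 3.642, ∠ ≈ 74.06°
|H| = 0.025 · 70.047 / (875.5 · 8.8119 · 3.642) ≈ 6.2325e-05
Gain = 20 log₁₀(6.2325e-05) ≈ -84.11 dB
∠H = (89.18°) − (89.93° + 83.48° + 74.06°) = -158.29°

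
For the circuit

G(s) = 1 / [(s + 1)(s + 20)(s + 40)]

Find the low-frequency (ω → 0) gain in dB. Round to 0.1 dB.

G(0) = 1 / (1·20·40) = 0.00125
20 log₁₀(0.00125) ≈ -58.06 dB

-58.1 dB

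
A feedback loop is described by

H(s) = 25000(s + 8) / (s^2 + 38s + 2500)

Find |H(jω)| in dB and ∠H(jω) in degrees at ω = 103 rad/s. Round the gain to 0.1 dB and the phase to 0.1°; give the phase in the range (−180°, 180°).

At s = jω = j103:
zero (s+8): 8 + j103 → |·| = √(8²+103²) = √10673 ≈ 103.31, ∠ = arctan(103/8) ≈ 85.56°
quadratic: (j103)² + 38·j103 + 2500 = -8109 + j3914 → |·| ≈ 9004.2, ∠ ≈ 154.23°
|H| = 25000 · 103.31 / 9004.2 ≈ 286.84
Gain = 20 log₁₀(286.84) ≈ 49.15 dB
∠H = 85.56° − 154.23° = -68.67°

49.2 dB, -68.7°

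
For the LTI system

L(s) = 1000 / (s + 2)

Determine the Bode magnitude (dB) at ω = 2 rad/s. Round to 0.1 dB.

51.0 dB

At s = jω = j2:
pole (s+2): 2 + j2 → |·| = √(2²+2²) = √8 ≈ 2.8284, ∠ = arctan(2/2) ≈ 45.00°
|L| = 1000 / 2.8284 ≈ 353.56
Gain = 20 log₁₀(353.56) ≈ 50.97 dB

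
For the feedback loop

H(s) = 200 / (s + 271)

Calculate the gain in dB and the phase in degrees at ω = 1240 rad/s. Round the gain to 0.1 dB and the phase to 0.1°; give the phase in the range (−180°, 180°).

Substitute s = j1240:
Numerator: 200 = 200 + j0
Denominator: (j1240) + 271 = 271 + j1240
|N| = √(200² + 0²) ≈ 200, ∠N ≈ 0.00°
|D| = √(271² + 1240²) ≈ 1269.3, ∠D ≈ 77.67°
|H| = 200 / 1269.3 ≈ 0.15757
Gain = 20 log₁₀(0.15757) ≈ -16.05 dB
∠H = 0.00° − 77.67° = -77.67°

-16.1 dB, -77.7°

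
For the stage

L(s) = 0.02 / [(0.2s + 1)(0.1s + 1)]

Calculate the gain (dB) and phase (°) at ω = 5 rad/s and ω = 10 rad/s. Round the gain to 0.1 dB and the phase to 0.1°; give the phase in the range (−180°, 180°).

At ω = 5 rad/s:
pole (1 + j5·0.2) = 1 + j1 → |·| ≈ 1.4142, ∠ ≈ 45.00°
pole (1 + j5·0.1) = 1 + j0.5 → |·| ≈ 1.118, ∠ ≈ 26.57°
|L| = 0.02 · 1 / (1.4142 · 1.118) ≈ 0.01265
Gain = 20 log₁₀(0.01265) ≈ -37.96 dB
∠L = (0°) − (45.00° + 26.57°) = -71.57°

At ω = 10 rad/s:
pole (1 + j10·0.2) = 1 + j2 → |·| ≈ 2.2361, ∠ ≈ 63.43°
pole (1 + j10·0.1) = 1 + j1 → |·| ≈ 1.4142, ∠ ≈ 45.00°
|L| = 0.02 · 1 / (2.2361 · 1.4142) ≈ 0.0063245
Gain = 20 log₁₀(0.0063245) ≈ -43.98 dB
∠L = (0°) − (63.43° + 45.00°) = -108.43°

ω = 5: -38.0 dB, -71.6°; ω = 10: -44.0 dB, -108.4°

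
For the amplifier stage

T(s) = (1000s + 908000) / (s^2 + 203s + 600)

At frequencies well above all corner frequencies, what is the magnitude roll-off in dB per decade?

-20 dB/decade

Each pole contributes −20 dB/decade at high frequency; each zero contributes +20 dB/decade.
Net: 1 zero(s) − 2 pole(s) → -20 dB/decade.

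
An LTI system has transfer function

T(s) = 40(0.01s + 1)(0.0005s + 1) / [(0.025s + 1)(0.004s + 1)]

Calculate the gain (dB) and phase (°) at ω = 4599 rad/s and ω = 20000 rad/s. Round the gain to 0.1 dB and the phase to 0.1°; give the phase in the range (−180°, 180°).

At ω = 4599 rad/s:
zero (1 + j4599·0.01) = 1 + j45.99 → |·| ≈ 46.001, ∠ ≈ 88.75°
zero (1 + j4599·0.0005) = 1 + j2.2995 → |·| ≈ 2.5075, ∠ ≈ 66.50°
pole (1 + j4599·0.025) = 1 + j114.975 → |·| ≈ 114.98, ∠ ≈ 89.50°
pole (1 + j4599·0.004) = 1 + j18.396 → |·| ≈ 18.423, ∠ ≈ 86.89°
|T| = 40 · 46.001 · 2.5075 / (114.98 · 18.423) ≈ 2.1781
Gain = 20 log₁₀(2.1781) ≈ 6.76 dB
∠T = (88.75° + 66.50°) − (89.50° + 86.89°) = -21.14°

At ω = 20000 rad/s:
zero (1 + j20000·0.01) = 1 + j200 → |·| ≈ 200, ∠ ≈ 89.71°
zero (1 + j20000·0.0005) = 1 + j10 → |·| ≈ 10.05, ∠ ≈ 84.29°
pole (1 + j20000·0.025) = 1 + j500 → |·| ≈ 500, ∠ ≈ 89.89°
pole (1 + j20000·0.004) = 1 + j80 → |·| ≈ 80.006, ∠ ≈ 89.28°
|T| = 40 · 200 · 10.05 / (500 · 80.006) ≈ 2.0098
Gain = 20 log₁₀(2.0098) ≈ 6.06 dB
∠T = (89.71° + 84.29°) − (89.89° + 89.28°) = -5.17°

ω = 4599: 6.8 dB, -21.1°; ω = 20000: 6.1 dB, -5.2°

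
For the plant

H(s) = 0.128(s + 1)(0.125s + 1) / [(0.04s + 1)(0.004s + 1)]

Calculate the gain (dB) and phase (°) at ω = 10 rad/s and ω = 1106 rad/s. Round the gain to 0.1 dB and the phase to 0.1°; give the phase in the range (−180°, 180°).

At ω = 10 rad/s:
zero (1 + j10·1) = 1 + j10 → |·| ≈ 10.05, ∠ ≈ 84.29°
zero (1 + j10·0.125) = 1 + j1.25 → |·| ≈ 1.6008, ∠ ≈ 51.34°
pole (1 + j10·0.04) = 1 + j0.4 → |·| ≈ 1.077, ∠ ≈ 21.80°
pole (1 + j10·0.004) = 1 + j0.04 → |·| ≈ 1.0008, ∠ ≈ 2.29°
|H| = 0.128 · 10.05 · 1.6008 / (1.077 · 1.0008) ≈ 1.9105
Gain = 20 log₁₀(1.9105) ≈ 5.62 dB
∠H = (84.29° + 51.34°) − (21.80° + 2.29°) = 111.54°

At ω = 1106 rad/s:
zero (1 + j1106·1) = 1 + j1106 → |·| ≈ 1106, ∠ ≈ 89.95°
zero (1 + j1106·0.125) = 1 + j138.25 → |·| ≈ 138.25, ∠ ≈ 89.59°
pole (1 + j1106·0.04) = 1 + j44.24 → |·| ≈ 44.251, ∠ ≈ 88.71°
pole (1 + j1106·0.004) = 1 + j4.424 → |·| ≈ 4.5356, ∠ ≈ 77.26°
|H| = 0.128 · 1106 · 138.25 / (44.251 · 4.5356) ≈ 97.515
Gain = 20 log₁₀(97.515) ≈ 39.78 dB
∠H = (89.95° + 89.59°) − (88.71° + 77.26°) = 13.57°

ω = 10: 5.6 dB, 111.5°; ω = 1106: 39.8 dB, 13.6°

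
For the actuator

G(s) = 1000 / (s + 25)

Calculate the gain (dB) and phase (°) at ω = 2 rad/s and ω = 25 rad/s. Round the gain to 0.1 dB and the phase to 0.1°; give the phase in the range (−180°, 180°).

ω = 2: 32.0 dB, -4.6°; ω = 25: 29.0 dB, -45.0°

At s = jω = j2:
pole (s+25): 25 + j2 → |·| = √(25²+2²) = √629 ≈ 25.08, ∠ = arctan(2/25) ≈ 4.57°
|G| = 1000 / 25.08 ≈ 39.872
Gain = 20 log₁₀(39.872) ≈ 32.01 dB
∠G = 0.00° − 4.57° = -4.57°

At s = jω = j25:
pole (s+25): 25 + j25 → |·| = √(25²+25²) = √1250 ≈ 35.355, ∠ = arctan(25/25) ≈ 45.00°
|G| = 1000 / 35.355 ≈ 28.285
Gain = 20 log₁₀(28.285) ≈ 29.03 dB
∠G = 0.00° − 45.00° = -45.00°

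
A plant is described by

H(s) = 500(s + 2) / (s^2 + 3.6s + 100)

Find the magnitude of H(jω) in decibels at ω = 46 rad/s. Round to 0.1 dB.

21.1 dB

At s = jω = j46:
zero (s+2): 2 + j46 → |·| = √(2²+46²) = √2120 ≈ 46.043, ∠ = arctan(46/2) ≈ 87.51°
quadratic: (j46)² + 3.6·j46 + 100 = -2016 + j165.6 → |·| ≈ 2022.8, ∠ ≈ 175.30°
|H| = 500 · 46.043 / 2022.8 ≈ 11.381
Gain = 20 log₁₀(11.381) ≈ 21.12 dB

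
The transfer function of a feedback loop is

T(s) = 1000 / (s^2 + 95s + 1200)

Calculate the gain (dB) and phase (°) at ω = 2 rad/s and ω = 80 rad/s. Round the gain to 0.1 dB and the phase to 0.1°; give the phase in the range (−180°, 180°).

Substitute s = j2:
Numerator: 1000 = 1000 + j0
Denominator: (j2)^2 + 95(j2) + 1200 = 1196 + j190
|N| = √(1000² + 0²) ≈ 1000, ∠N ≈ 0.00°
|D| = √(1196² + 190²) ≈ 1211, ∠D ≈ 9.03°
|T| = 1000 / 1211 ≈ 0.82576
Gain = 20 log₁₀(0.82576) ≈ -1.66 dB
∠T = 0.00° − 9.03° = -9.03°

Substitute s = j80:
Numerator: 1000 = 1000 + j0
Denominator: (j80)^2 + 95(j80) + 1200 = -5200 + j7600
|N| = √(1000² + 0²) ≈ 1000, ∠N ≈ 0.00°
|D| = √(5200² + 7600²) ≈ 9208.7, ∠D ≈ 124.38°
|T| = 1000 / 9208.7 ≈ 0.10859
Gain = 20 log₁₀(0.10859) ≈ -19.28 dB
∠T = 0.00° − 124.38° = -124.38°

ω = 2: -1.7 dB, -9.0°; ω = 80: -19.3 dB, -124.4°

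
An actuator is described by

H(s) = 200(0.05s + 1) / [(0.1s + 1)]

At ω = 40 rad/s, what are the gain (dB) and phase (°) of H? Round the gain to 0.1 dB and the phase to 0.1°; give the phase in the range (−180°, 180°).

40.7 dB, -12.5°

At ω = 40 rad/s:
zero (1 + j40·0.05) = 1 + j2 → |·| ≈ 2.2361, ∠ ≈ 63.43°
pole (1 + j40·0.1) = 1 + j4 → |·| ≈ 4.1231, ∠ ≈ 75.96°
|H| = 200 · 2.2361 / (4.1231) ≈ 108.47
Gain = 20 log₁₀(108.47) ≈ 40.71 dB
∠H = (63.43°) − (75.96°) = -12.53°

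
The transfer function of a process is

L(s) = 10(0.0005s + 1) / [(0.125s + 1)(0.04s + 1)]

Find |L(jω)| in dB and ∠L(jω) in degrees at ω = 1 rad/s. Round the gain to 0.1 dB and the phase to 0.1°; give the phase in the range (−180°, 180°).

19.9 dB, -9.4°

At ω = 1 rad/s:
zero (1 + j1·0.0005) = 1 + j0.0005 → |·| ≈ 1, ∠ ≈ 0.03°
pole (1 + j1·0.125) = 1 + j0.125 → |·| ≈ 1.0078, ∠ ≈ 7.13°
pole (1 + j1·0.04) = 1 + j0.04 → |·| ≈ 1.0008, ∠ ≈ 2.29°
|L| = 10 · 1 / (1.0078 · 1.0008) ≈ 9.9147
Gain = 20 log₁₀(9.9147) ≈ 19.93 dB
∠L = (0.03°) − (7.13° + 2.29°) = -9.39°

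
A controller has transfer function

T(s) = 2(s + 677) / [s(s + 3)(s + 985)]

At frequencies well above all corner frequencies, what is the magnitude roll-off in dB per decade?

-40 dB/decade

Each pole contributes −20 dB/decade at high frequency; each zero contributes +20 dB/decade.
Net: 1 zero(s) − 3 pole(s) → -40 dB/decade.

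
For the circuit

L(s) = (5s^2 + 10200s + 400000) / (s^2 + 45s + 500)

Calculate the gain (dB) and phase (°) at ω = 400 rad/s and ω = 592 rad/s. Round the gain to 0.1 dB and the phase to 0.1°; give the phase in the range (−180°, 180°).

Substitute s = j400:
Numerator: 5(j400)^2 + 10200(j400) + 400000 = -400000 + j4080000
Denominator: (j400)^2 + 45(j400) + 500 = -159500 + j18000
|N| = √(400000² + 4080000²) ≈ 4.0996e+06, ∠N ≈ 95.60°
|D| = √(159500² + 18000²) ≈ 1.6051e+05, ∠D ≈ 173.56°
|L| = 4.0996e+06 / 1.6051e+05 ≈ 25.541
Gain = 20 log₁₀(25.541) ≈ 28.14 dB
∠L = 95.60° − 173.56° = -77.96°

Substitute s = j592:
Numerator: 5(j592)^2 + 10200(j592) + 400000 = -1352320 + j6038400
Denominator: (j592)^2 + 45(j592) + 500 = -349964 + j26640
|N| = √(1352320² + 6038400²) ≈ 6.188e+06, ∠N ≈ 102.62°
|D| = √(349964² + 26640²) ≈ 3.5098e+05, ∠D ≈ 175.65°
|L| = 6.188e+06 / 3.5098e+05 ≈ 17.631
Gain = 20 log₁₀(17.631) ≈ 24.93 dB
∠L = 102.62° − 175.65° = -73.03°

ω = 400: 28.1 dB, -78.0°; ω = 592: 24.9 dB, -73.0°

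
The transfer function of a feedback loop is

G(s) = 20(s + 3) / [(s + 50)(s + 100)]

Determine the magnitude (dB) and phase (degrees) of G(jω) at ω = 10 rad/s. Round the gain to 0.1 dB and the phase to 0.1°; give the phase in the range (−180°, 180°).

-27.8 dB, 56.3°

At s = jω = j10:
zero (s+3): 3 + j10 → |·| = √(3²+10²) = √109 ≈ 10.44, ∠ = arctan(10/3) ≈ 73.30°
pole (s+50): 50 + j10 → |·| = √(50²+10²) = √2600 ≈ 50.99, ∠ = arctan(10/50) ≈ 11.31°
pole (s+100): 100 + j10 → |·| = √(100²+10²) = √10100 ≈ 100.5, ∠ = arctan(10/100) ≈ 5.71°
|G| = 20 · 10.44 / 5124.5 ≈ 0.040745
Gain = 20 log₁₀(0.040745) ≈ -27.80 dB
∠G = 73.30° − 17.02° = 56.28°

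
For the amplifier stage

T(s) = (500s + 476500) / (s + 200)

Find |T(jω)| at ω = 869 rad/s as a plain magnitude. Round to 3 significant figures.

723

Substitute s = j869:
Numerator: 500(j869) + 476500 = 476500 + j434500
Denominator: (j869) + 200 = 200 + j869
|N| = √(476500² + 434500²) ≈ 6.4486e+05, ∠N ≈ 42.36°
|D| = √(200² + 869²) ≈ 891.72, ∠D ≈ 77.04°
|T| = 6.4486e+05 / 891.72 ≈ 723.16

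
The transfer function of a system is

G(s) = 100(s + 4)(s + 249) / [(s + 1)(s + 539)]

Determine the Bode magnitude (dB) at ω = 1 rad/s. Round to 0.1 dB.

At s = jω = j1:
zero (s+4): 4 + j1 → |·| = √(4²+1²) = √17 ≈ 4.1231, ∠ = arctan(1/4) ≈ 14.04°
zero (s+249): 249 + j1 → |·| = √(249²+1²) = √62002 ≈ 249, ∠ = arctan(1/249) ≈ 0.23°
pole (s+1): 1 + j1 → |·| = √(1²+1²) = √2 ≈ 1.4142, ∠ = arctan(1/1) ≈ 45.00°
pole (s+539): 539 + j1 → |·| = √(539²+1²) = √290522 ≈ 539, ∠ = arctan(1/539) ≈ 0.11°
|G| = 100 · 1026.7 / 762.25 ≈ 134.69
Gain = 20 log₁₀(134.69) ≈ 42.59 dB

42.6 dB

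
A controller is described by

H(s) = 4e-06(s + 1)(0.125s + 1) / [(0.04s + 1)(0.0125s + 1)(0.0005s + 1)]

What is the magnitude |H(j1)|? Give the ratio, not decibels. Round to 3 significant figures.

5.70e-06

At ω = 1 rad/s:
zero (1 + j1·1) = 1 + j1 → |·| ≈ 1.4142, ∠ ≈ 45.00°
zero (1 + j1·0.125) = 1 + j0.125 → |·| ≈ 1.0078, ∠ ≈ 7.13°
pole (1 + j1·0.04) = 1 + j0.04 → |·| ≈ 1.0008, ∠ ≈ 2.29°
pole (1 + j1·0.0125) = 1 + j0.0125 → |·| ≈ 1.0001, ∠ ≈ 0.72°
pole (1 + j1·0.0005) = 1 + j0.0005 → |·| ≈ 1, ∠ ≈ 0.03°
|H| = 4e-06 · 1.4142 · 1.0078 / (1.0008 · 1.0001 · 1) ≈ 5.6958e-06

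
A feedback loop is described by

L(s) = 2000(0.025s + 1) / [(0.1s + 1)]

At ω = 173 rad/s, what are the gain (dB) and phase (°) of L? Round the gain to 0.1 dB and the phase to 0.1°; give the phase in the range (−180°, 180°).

At ω = 173 rad/s:
zero (1 + j173·0.025) = 1 + j4.325 → |·| ≈ 4.4391, ∠ ≈ 76.98°
pole (1 + j173·0.1) = 1 + j17.3 → |·| ≈ 17.329, ∠ ≈ 86.69°
|L| = 2000 · 4.4391 / (17.329) ≈ 512.33
Gain = 20 log₁₀(512.33) ≈ 54.19 dB
∠L = (76.98°) − (86.69°) = -9.71°

54.2 dB, -9.7°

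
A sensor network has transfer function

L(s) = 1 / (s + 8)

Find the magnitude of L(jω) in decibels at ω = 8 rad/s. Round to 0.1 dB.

-21.1 dB

Substitute s = j8:
Numerator: 1 = 1 + j0
Denominator: (j8) + 8 = 8 + j8
|N| = √(1² + 0²) ≈ 1, ∠N ≈ 0.00°
|D| = √(8² + 8²) ≈ 11.314, ∠D ≈ 45.00°
|L| = 1 / 11.314 ≈ 0.088386
Gain = 20 log₁₀(0.088386) ≈ -21.07 dB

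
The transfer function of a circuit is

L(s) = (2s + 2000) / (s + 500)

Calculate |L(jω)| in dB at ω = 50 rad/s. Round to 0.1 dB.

Substitute s = j50:
Numerator: 2(j50) + 2000 = 2000 + j100
Denominator: (j50) + 500 = 500 + j50
|N| = √(2000² + 100²) ≈ 2002.5, ∠N ≈ 2.86°
|D| = √(500² + 50²) ≈ 502.49, ∠D ≈ 5.71°
|L| = 2002.5 / 502.49 ≈ 3.9852
Gain = 20 log₁₀(3.9852) ≈ 12.01 dB

12.0 dB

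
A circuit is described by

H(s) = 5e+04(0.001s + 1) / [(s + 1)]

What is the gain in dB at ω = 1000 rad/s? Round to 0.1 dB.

At ω = 1000 rad/s:
zero (1 + j1000·0.001) = 1 + j1 → |·| ≈ 1.4142, ∠ ≈ 45.00°
pole (1 + j1000·1) = 1 + j1000 → |·| ≈ 1000, ∠ ≈ 89.94°
|H| = 5e+04 · 1.4142 / (1000) ≈ 70.71
Gain = 20 log₁₀(70.71) ≈ 36.99 dB

37.0 dB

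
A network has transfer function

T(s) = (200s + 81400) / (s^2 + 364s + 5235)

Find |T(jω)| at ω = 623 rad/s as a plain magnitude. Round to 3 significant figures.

0.334

Substitute s = j623:
Numerator: 200(j623) + 81400 = 81400 + j124600
Denominator: (j623)^2 + 364(j623) + 5235 = -382894 + j226772
|N| = √(81400² + 124600²) ≈ 1.4883e+05, ∠N ≈ 56.84°
|D| = √(382894² + 226772²) ≈ 4.4501e+05, ∠D ≈ 149.36°
|T| = 1.4883e+05 / 4.4501e+05 ≈ 0.33444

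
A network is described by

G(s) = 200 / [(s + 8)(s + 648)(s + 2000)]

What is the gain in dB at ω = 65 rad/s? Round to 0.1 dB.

At s = jω = j65:
pole (s+8): 8 + j65 → |·| = √(8²+65²) = √4289 ≈ 65.49, ∠ = arctan(65/8) ≈ 82.98°
pole (s+648): 648 + j65 → |·| = √(648²+65²) = √424129 ≈ 651.25, ∠ = arctan(65/648) ≈ 5.73°
pole (s+2000): 2000 + j65 → |·| = √(2000²+65²) = √4004225 ≈ 2001.1, ∠ = arctan(65/2000) ≈ 1.86°
|G| = 200 / 8.5348e+07 ≈ 2.3433e-06
Gain = 20 log₁₀(2.3433e-06) ≈ -112.60 dB

-112.6 dB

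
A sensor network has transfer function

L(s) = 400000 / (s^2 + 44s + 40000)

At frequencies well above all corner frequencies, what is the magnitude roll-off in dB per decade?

Each pole contributes −20 dB/decade at high frequency; each zero contributes +20 dB/decade.
Net: 0 zero(s) − 2 pole(s) → -40 dB/decade.

-40 dB/decade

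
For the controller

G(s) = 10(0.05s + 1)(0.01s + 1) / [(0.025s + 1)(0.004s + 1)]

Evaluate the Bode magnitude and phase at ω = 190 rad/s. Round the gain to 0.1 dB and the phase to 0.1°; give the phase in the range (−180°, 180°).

30.5 dB, 30.9°

At ω = 190 rad/s:
zero (1 + j190·0.05) = 1 + j9.5 → |·| ≈ 9.5525, ∠ ≈ 83.99°
zero (1 + j190·0.01) = 1 + j1.9 → |·| ≈ 2.1471, ∠ ≈ 62.24°
pole (1 + j190·0.025) = 1 + j4.75 → |·| ≈ 4.8541, ∠ ≈ 78.11°
pole (1 + j190·0.004) = 1 + j0.76 → |·| ≈ 1.256, ∠ ≈ 37.23°
|G| = 10 · 9.5525 · 2.1471 / (4.8541 · 1.256) ≈ 33.641
Gain = 20 log₁₀(33.641) ≈ 30.54 dB
∠G = (83.99° + 62.24°) − (78.11° + 37.23°) = 30.89°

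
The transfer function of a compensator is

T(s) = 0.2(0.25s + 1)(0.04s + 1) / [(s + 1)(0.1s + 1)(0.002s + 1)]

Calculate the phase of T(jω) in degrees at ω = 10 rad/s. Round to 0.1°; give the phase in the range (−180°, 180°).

At ω = 10 rad/s:
zero (1 + j10·0.25) = 1 + j2.5 → |·| ≈ 2.6926, ∠ ≈ 68.20°
zero (1 + j10·0.04) = 1 + j0.4 → |·| ≈ 1.077, ∠ ≈ 21.80°
pole (1 + j10·1) = 1 + j10 → |·| ≈ 10.05, ∠ ≈ 84.29°
pole (1 + j10·0.1) = 1 + j1 → |·| ≈ 1.4142, ∠ ≈ 45.00°
pole (1 + j10·0.002) = 1 + j0.02 → |·| ≈ 1.0002, ∠ ≈ 1.15°
∠T = (68.20° + 21.80°) − (84.29° + 45.00° + 1.15°) = -40.44°

-40.4°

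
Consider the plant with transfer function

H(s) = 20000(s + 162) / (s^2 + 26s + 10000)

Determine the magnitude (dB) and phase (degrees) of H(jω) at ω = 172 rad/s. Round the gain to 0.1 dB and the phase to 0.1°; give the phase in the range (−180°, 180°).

47.4 dB, -120.4°

At s = jω = j172:
zero (s+162): 162 + j172 → |·| = √(162²+172²) = √55828 ≈ 236.28, ∠ = arctan(172/162) ≈ 46.71°
quadratic: (j172)² + 26·j172 + 10000 = -19584 + j4472 → |·| ≈ 20088, ∠ ≈ 167.14°
|H| = 20000 · 236.28 / 20088 ≈ 235.24
Gain = 20 log₁₀(235.24) ≈ 47.43 dB
∠H = 46.71° − 167.14° = -120.43°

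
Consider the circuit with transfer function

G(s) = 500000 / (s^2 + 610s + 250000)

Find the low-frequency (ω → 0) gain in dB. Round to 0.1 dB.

G(0) = 500000 / 250000 = 2
20 log₁₀(2) ≈ 6.02 dB

6.0 dB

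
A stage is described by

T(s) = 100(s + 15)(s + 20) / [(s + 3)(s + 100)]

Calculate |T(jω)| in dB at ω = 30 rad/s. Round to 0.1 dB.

31.7 dB

At s = jω = j30:
zero (s+15): 15 + j30 → |·| = √(15²+30²) = √1125 ≈ 33.541, ∠ = arctan(30/15) ≈ 63.43°
zero (s+20): 20 + j30 → |·| = √(20²+30²) = √1300 ≈ 36.056, ∠ = arctan(30/20) ≈ 56.31°
pole (s+3): 3 + j30 → |·| = √(3²+30²) = √909 ≈ 30.15, ∠ = arctan(30/3) ≈ 84.29°
pole (s+100): 100 + j30 → |·| = √(100²+30²) = √10900 ≈ 104.4, ∠ = arctan(30/100) ≈ 16.70°
|T| = 100 · 1209.4 / 3147.7 ≈ 38.422
Gain = 20 log₁₀(38.422) ≈ 31.69 dB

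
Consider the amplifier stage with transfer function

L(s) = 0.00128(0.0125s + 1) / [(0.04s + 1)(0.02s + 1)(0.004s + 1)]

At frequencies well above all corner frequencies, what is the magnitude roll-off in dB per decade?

-40 dB/decade

Each pole contributes −20 dB/decade at high frequency; each zero contributes +20 dB/decade.
Net: 1 zero(s) − 3 pole(s) → -40 dB/decade.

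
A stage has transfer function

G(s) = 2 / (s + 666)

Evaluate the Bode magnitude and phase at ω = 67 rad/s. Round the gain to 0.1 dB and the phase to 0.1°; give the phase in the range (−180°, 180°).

At s = jω = j67:
pole (s+666): 666 + j67 → |·| = √(666²+67²) = √448045 ≈ 669.36, ∠ = arctan(67/666) ≈ 5.74°
|G| = 2 / 669.36 ≈ 0.0029879
Gain = 20 log₁₀(0.0029879) ≈ -50.49 dB
∠G = 0.00° − 5.74° = -5.74°

-50.5 dB, -5.7°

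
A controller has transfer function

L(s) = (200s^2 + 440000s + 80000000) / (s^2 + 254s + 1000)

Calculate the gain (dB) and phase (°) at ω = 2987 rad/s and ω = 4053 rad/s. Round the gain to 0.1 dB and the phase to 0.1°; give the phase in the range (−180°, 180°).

Substitute s = j2987:
Numerator: 200(j2987)^2 + 440000(j2987) + 80000000 = -1704433800 + j1314280000
Denominator: (j2987)^2 + 254(j2987) + 1000 = -8921169 + j758698
|N| = √(1704433800² + 1314280000²) ≈ 2.1523e+09, ∠N ≈ 142.36°
|D| = √(8921169² + 758698²) ≈ 8.9534e+06, ∠D ≈ 175.14°
|L| = 2.1523e+09 / 8.9534e+06 ≈ 240.39
Gain = 20 log₁₀(240.39) ≈ 47.62 dB
∠L = 142.36° − 175.14° = -32.78°

Substitute s = j4053:
Numerator: 200(j4053)^2 + 440000(j4053) + 80000000 = -3205361800 + j1783320000
Denominator: (j4053)^2 + 254(j4053) + 1000 = -16425809 + j1029462
|N| = √(3205361800² + 1783320000²) ≈ 3.668e+09, ∠N ≈ 150.91°
|D| = √(16425809² + 1029462²) ≈ 1.6458e+07, ∠D ≈ 176.41°
|L| = 3.668e+09 / 1.6458e+07 ≈ 222.87
Gain = 20 log₁₀(222.87) ≈ 46.96 dB
∠L = 150.91° − 176.41° = -25.50°

ω = 2987: 47.6 dB, -32.8°; ω = 4053: 47.0 dB, -25.5°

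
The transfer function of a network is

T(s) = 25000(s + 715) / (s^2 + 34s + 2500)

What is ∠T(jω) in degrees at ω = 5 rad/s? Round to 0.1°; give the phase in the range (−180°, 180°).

-3.5°

At s = jω = j5:
zero (s+715): 715 + j5 → |·| = √(715²+5²) = √511250 ≈ 715.02, ∠ = arctan(5/715) ≈ 0.40°
quadratic: (j5)² + 34·j5 + 2500 = 2475 + j170 → |·| ≈ 2480.8, ∠ ≈ 3.93°
∠T = 0.40° − 3.93° = -3.53°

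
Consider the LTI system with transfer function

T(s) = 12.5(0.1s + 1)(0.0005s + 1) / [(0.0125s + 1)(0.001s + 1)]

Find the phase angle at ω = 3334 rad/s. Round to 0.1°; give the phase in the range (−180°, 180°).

-13.1°

At ω = 3334 rad/s:
zero (1 + j3334·0.1) = 1 + j333.4 → |·| ≈ 333.4, ∠ ≈ 89.83°
zero (1 + j3334·0.0005) = 1 + j1.667 → |·| ≈ 1.9439, ∠ ≈ 59.04°
pole (1 + j3334·0.0125) = 1 + j41.675 → |·| ≈ 41.687, ∠ ≈ 88.63°
pole (1 + j3334·0.001) = 1 + j3.334 → |·| ≈ 3.4807, ∠ ≈ 73.30°
∠T = (89.83° + 59.04°) − (88.63° + 73.30°) = -13.06°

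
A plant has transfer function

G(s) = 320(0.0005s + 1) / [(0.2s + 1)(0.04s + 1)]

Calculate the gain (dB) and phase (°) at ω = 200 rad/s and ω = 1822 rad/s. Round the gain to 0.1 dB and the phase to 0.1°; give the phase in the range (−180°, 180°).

At ω = 200 rad/s:
zero (1 + j200·0.0005) = 1 + j0.1 → |·| ≈ 1.005, ∠ ≈ 5.71°
pole (1 + j200·0.2) = 1 + j40 → |·| ≈ 40.012, ∠ ≈ 88.57°
pole (1 + j200·0.04) = 1 + j8 → |·| ≈ 8.0623, ∠ ≈ 82.87°
|G| = 320 · 1.005 / (40.012 · 8.0623) ≈ 0.99693
Gain = 20 log₁₀(0.99693) ≈ -0.03 dB
∠G = (5.71°) − (88.57° + 82.87°) = -165.73°

At ω = 1822 rad/s:
zero (1 + j1822·0.0005) = 1 + j0.911 → |·| ≈ 1.3527, ∠ ≈ 42.33°
pole (1 + j1822·0.2) = 1 + j364.4 → |·| ≈ 364.4, ∠ ≈ 89.84°
pole (1 + j1822·0.04) = 1 + j72.88 → |·| ≈ 72.887, ∠ ≈ 89.21°
|G| = 320 · 1.3527 / (364.4 · 72.887) ≈ 0.016298
Gain = 20 log₁₀(0.016298) ≈ -35.76 dB
∠G = (42.33°) − (89.84° + 89.21°) = -136.72°

ω = 200: -0.0 dB, -165.7°; ω = 1822: -35.8 dB, -136.7°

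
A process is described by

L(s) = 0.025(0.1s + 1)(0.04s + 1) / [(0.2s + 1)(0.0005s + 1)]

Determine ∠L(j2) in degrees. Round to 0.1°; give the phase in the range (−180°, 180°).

-6.0°

At ω = 2 rad/s:
zero (1 + j2·0.1) = 1 + j0.2 → |·| ≈ 1.0198, ∠ ≈ 11.31°
zero (1 + j2·0.04) = 1 + j0.08 → |·| ≈ 1.0032, ∠ ≈ 4.57°
pole (1 + j2·0.2) = 1 + j0.4 → |·| ≈ 1.077, ∠ ≈ 21.80°
pole (1 + j2·0.0005) = 1 + j0.001 → |·| ≈ 1, ∠ ≈ 0.06°
∠L = (11.31° + 4.57°) − (21.80° + 0.06°) = -5.98°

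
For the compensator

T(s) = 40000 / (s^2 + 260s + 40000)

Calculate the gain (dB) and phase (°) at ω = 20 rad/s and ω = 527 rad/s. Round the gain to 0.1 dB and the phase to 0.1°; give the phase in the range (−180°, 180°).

At s = jω = j20:
quadratic: (j20)² + 260·j20 + 40000 = 39600 + j5200 → |·| ≈ 39940, ∠ ≈ 7.48°
|T| = 40000 / 39940 ≈ 1.0015
Gain = 20 log₁₀(1.0015) ≈ 0.01 dB
∠T = 0.00° − 7.48° = -7.48°

At s = jω = j527:
quadratic: (j527)² + 260·j527 + 40000 = -237729 + j137020 → |·| ≈ 2.7439e+05, ∠ ≈ 150.04°
|T| = 40000 / 2.7439e+05 ≈ 0.14578
Gain = 20 log₁₀(0.14578) ≈ -16.73 dB
∠T = 0.00° − 150.04° = -150.04°

ω = 20: 0.0 dB, -7.5°; ω = 527: -16.7 dB, -150.0°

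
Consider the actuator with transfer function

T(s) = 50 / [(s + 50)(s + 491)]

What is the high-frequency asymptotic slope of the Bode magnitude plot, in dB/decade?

-40 dB/decade

Each pole contributes −20 dB/decade at high frequency; each zero contributes +20 dB/decade.
Net: 0 zero(s) − 2 pole(s) → -40 dB/decade.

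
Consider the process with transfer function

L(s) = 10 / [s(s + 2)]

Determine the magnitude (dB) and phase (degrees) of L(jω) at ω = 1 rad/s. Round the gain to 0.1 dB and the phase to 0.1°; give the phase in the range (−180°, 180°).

At s = jω = j1:
pole (s+2): 2 + j1 → |·| = √(2²+1²) = √5 ≈ 2.2361, ∠ = arctan(1/2) ≈ 26.57°
pole at origin: |s| = 1, ∠ = 90.00° (in denominator)
|L| = 10 / 2.2361 ≈ 4.4721
Gain = 20 log₁₀(4.4721) ≈ 13.01 dB
∠L = 0.00° − 116.57° = -116.57°

13.0 dB, -116.6°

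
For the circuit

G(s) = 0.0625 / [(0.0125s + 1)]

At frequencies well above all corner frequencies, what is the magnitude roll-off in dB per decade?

Each pole contributes −20 dB/decade at high frequency; each zero contributes +20 dB/decade.
Net: 0 zero(s) − 1 pole(s) → -20 dB/decade.

-20 dB/decade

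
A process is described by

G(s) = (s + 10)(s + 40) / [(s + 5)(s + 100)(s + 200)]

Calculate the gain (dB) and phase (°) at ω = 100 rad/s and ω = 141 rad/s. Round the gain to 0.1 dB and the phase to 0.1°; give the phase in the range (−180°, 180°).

ω = 100: -49.3 dB, -6.2°; ω = 141: -49.2 dB, -17.7°

At s = jω = j100:
zero (s+10): 10 + j100 → |·| = √(10²+100²) = √10100 ≈ 100.5, ∠ = arctan(100/10) ≈ 84.29°
zero (s+40): 40 + j100 → |·| = √(40²+100²) = √11600 ≈ 107.7, ∠ = arctan(100/40) ≈ 68.20°
pole (s+5): 5 + j100 → |·| = √(5²+100²) = √10025 ≈ 100.12, ∠ = arctan(100/5) ≈ 87.14°
pole (s+100): 100 + j100 → |·| = √(100²+100²) = √20000 ≈ 141.42, ∠ = arctan(100/100) ≈ 45.00°
pole (s+200): 200 + j100 → |·| = √(200²+100²) = √50000 ≈ 223.61, ∠ = arctan(100/200) ≈ 26.57°
|G| = 1 · 10824 / 3.1661e+06 ≈ 0.0034187
Gain = 20 log₁₀(0.0034187) ≈ -49.32 dB
∠G = 152.49° − 158.71° = -6.22°

At s = jω = j141:
zero (s+10): 10 + j141 → |·| = √(10²+141²) = √19981 ≈ 141.35, ∠ = arctan(141/10) ≈ 85.94°
zero (s+40): 40 + j141 → |·| = √(40²+141²) = √21481 ≈ 146.56, ∠ = arctan(141/40) ≈ 74.16°
pole (s+5): 5 + j141 → |·| = √(5²+141²) = √19906 ≈ 141.09, ∠ = arctan(141/5) ≈ 87.97°
pole (s+100): 100 + j141 → |·| = √(100²+141²) = √29881 ≈ 172.86, ∠ = arctan(141/100) ≈ 54.65°
pole (s+200): 200 + j141 → |·| = √(200²+141²) = √59881 ≈ 244.71, ∠ = arctan(141/200) ≈ 35.18°
|G| = 1 · 20716 / 5.9682e+06 ≈ 0.0034711
Gain = 20 log₁₀(0.0034711) ≈ -49.19 dB
∠G = 160.10° − 177.80° = -17.70°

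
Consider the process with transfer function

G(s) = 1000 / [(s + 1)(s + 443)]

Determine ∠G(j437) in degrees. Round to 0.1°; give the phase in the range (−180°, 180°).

At s = jω = j437:
pole (s+1): 1 + j437 → |·| = √(1²+437²) = √190970 ≈ 437, ∠ = arctan(437/1) ≈ 89.87°
pole (s+443): 443 + j437 → |·| = √(443²+437²) = √387218 ≈ 622.27, ∠ = arctan(437/443) ≈ 44.61°
∠G = 0.00° − 134.48° = -134.48°

-134.5°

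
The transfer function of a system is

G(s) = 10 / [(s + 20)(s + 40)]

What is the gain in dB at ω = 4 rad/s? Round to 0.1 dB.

-38.3 dB

At s = jω = j4:
pole (s+20): 20 + j4 → |·| = √(20²+4²) = √416 ≈ 20.396, ∠ = arctan(4/20) ≈ 11.31°
pole (s+40): 40 + j4 → |·| = √(40²+4²) = √1616 ≈ 40.2, ∠ = arctan(4/40) ≈ 5.71°
|G| = 10 / 819.92 ≈ 0.012196
Gain = 20 log₁₀(0.012196) ≈ -38.28 dB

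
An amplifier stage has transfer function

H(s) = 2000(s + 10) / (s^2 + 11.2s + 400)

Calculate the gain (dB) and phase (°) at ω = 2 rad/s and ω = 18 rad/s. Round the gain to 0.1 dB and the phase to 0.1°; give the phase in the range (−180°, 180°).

At s = jω = j2:
zero (s+10): 10 + j2 → |·| = √(10²+2²) = √104 ≈ 10.198, ∠ = arctan(2/10) ≈ 11.31°
quadratic: (j2)² + 11.2·j2 + 400 = 396 + j22.4 → |·| ≈ 396.63, ∠ ≈ 3.24°
|H| = 2000 · 10.198 / 396.63 ≈ 51.423
Gain = 20 log₁₀(51.423) ≈ 34.22 dB
∠H = 11.31° − 3.24° = 8.07°

At s = jω = j18:
zero (s+10): 10 + j18 → |·| = √(10²+18²) = √424 ≈ 20.591, ∠ = arctan(18/10) ≈ 60.95°
quadratic: (j18)² + 11.2·j18 + 400 = 76 + j201.6 → |·| ≈ 215.45, ∠ ≈ 69.34°
|H| = 2000 · 20.591 / 215.45 ≈ 191.14
Gain = 20 log₁₀(191.14) ≈ 45.63 dB
∠H = 60.95° − 69.34° = -8.39°

ω = 2: 34.2 dB, 8.1°; ω = 18: 45.6 dB, -8.4°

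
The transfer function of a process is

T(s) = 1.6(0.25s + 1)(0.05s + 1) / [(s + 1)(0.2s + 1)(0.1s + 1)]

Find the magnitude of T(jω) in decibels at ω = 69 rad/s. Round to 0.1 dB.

-36.5 dB

At ω = 69 rad/s:
zero (1 + j69·0.25) = 1 + j17.25 → |·| ≈ 17.279, ∠ ≈ 86.68°
zero (1 + j69·0.05) = 1 + j3.45 → |·| ≈ 3.592, ∠ ≈ 73.84°
pole (1 + j69·1) = 1 + j69 → |·| ≈ 69.007, ∠ ≈ 89.17°
pole (1 + j69·0.2) = 1 + j13.8 → |·| ≈ 13.836, ∠ ≈ 85.86°
pole (1 + j69·0.1) = 1 + j6.9 → |·| ≈ 6.9721, ∠ ≈ 81.75°
|T| = 1.6 · 17.279 · 3.592 / (69.007 · 13.836 · 6.9721) ≈ 0.014918
Gain = 20 log₁₀(0.014918) ≈ -36.53 dB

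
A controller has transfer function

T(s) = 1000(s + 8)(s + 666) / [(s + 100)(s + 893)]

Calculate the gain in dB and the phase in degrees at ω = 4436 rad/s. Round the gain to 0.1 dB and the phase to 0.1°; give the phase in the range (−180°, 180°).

At s = jω = j4436:
zero (s+8): 8 + j4436 → |·| = √(8²+4436²) = √19678160 ≈ 4436, ∠ = arctan(4436/8) ≈ 89.90°
zero (s+666): 666 + j4436 → |·| = √(666²+4436²) = √20121652 ≈ 4485.7, ∠ = arctan(4436/666) ≈ 81.46°
pole (s+100): 100 + j4436 → |·| = √(100²+4436²) = √19688096 ≈ 4437.1, ∠ = arctan(4436/100) ≈ 88.71°
pole (s+893): 893 + j4436 → |·| = √(893²+4436²) = √20475545 ≈ 4525, ∠ = arctan(4436/893) ≈ 78.62°
|T| = 1000 · 1.9899e+07 / 2.0078e+07 ≈ 991.08
Gain = 20 log₁₀(991.08) ≈ 59.92 dB
∠T = 171.36° − 167.33° = 4.03°

59.9 dB, 4.0°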